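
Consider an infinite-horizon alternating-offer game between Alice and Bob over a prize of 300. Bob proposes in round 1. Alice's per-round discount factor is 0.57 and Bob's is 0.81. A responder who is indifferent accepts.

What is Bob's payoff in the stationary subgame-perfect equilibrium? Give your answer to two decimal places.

Let x be Bob's share when Bob proposes and y be Alice's share when Alice proposes.
Alice accepts iff offered ≥ 0.57·y, so x = 300 − 0.57y. Symmetrically y = 300 − 0.81x.
Substituting: x = 300 − 0.57(300 − 0.81x), giving x(1 − 0.81·0.57) = 300(1 − 0.57).
So x = 300 × 0.43 / 0.5383 ≈ 239.6433, and Alice receives 300 − x ≈ 60.3567.

239.64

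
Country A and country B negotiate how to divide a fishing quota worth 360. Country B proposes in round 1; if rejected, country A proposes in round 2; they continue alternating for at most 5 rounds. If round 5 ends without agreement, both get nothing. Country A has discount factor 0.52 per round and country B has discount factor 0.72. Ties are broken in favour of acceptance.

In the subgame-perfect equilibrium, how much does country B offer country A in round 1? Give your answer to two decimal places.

Round 5 (country B proposes): country A will accept anything ≥ 0, so country B offers 0 and keeps 360.
Round 4 (country A proposes): country B can get 360 next round, worth 0.72 × 360 = 259.2 now, so country A offers 259.2, keeping 100.8.
Round 3 (country B proposes): country A can get 100.8 next round, worth 0.52 × 100.8 = 52.416 now; country B offers that and keeps 307.584.
Round 2 (country A proposes): country B can get 307.584 next round, worth 0.72 × 307.584 = 221.46048 now, so country A offers 221.46048, keeping 138.53952.
Round 1 (country B proposes): country A can get 138.53952 next round, worth 0.52 × 138.53952 = 72.0405504 now. Country B offers 72.0405504 and keeps 360 − 72.0405504 = 287.9594496.

72.04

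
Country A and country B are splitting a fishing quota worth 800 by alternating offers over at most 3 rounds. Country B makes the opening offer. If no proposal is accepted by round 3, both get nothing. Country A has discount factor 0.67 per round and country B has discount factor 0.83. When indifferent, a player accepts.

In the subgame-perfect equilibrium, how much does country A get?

Round 3 (country B proposes): country A will accept anything ≥ 0, so country B offers 0 and keeps 800.
Round 2 (country A proposes): country B can get 800 next round, worth 0.83 × 800 = 664 now, so country A offers 664, keeping 136.
Round 1 (country B proposes): country A can get 136 next round, worth 0.67 × 136 = 91.12 now; country B offers that and keeps 708.88.

91.12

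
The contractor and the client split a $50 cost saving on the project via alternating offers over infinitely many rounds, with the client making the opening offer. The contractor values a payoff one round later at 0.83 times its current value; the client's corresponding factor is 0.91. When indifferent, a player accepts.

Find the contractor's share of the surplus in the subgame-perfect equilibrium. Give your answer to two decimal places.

15.26

Let x be the client's share when the client proposes and y be the contractor's share when the contractor proposes.
The contractor accepts iff offered ≥ 0.83·y, so x = 50 − 0.83y. Symmetrically y = 50 − 0.91x.
Substituting: x = 50 − 0.83(50 − 0.91x), giving x(1 − 0.91·0.83) = 50(1 − 0.83).
So x = 50 × 0.17 / 0.2447 ≈ 34.7364, and the contractor receives 50 − x ≈ 15.2636.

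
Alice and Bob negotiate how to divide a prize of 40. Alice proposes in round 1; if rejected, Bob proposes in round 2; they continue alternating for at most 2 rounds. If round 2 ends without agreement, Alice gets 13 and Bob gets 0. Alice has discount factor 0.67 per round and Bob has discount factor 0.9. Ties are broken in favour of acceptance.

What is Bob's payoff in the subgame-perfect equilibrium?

24.3

By backward induction:
Round 2 (Bob proposes): Alice gets 13 if talks fail, so Bob offers 13 and keeps 27.
Round 1 (Alice proposes): Bob can get 27 next round, worth 0.9 × 27 = 24.3 now. Alice offers 24.3 and keeps 40 − 24.3 = 15.7.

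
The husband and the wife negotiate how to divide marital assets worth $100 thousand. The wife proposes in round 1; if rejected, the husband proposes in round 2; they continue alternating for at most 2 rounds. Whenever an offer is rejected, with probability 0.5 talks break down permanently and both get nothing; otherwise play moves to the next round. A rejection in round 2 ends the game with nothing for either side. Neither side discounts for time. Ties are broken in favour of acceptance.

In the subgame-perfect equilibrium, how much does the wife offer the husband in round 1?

By backward induction:
Round 2 (the husband proposes): the wife will accept anything ≥ 0, so the husband offers 0 and keeps 100.
Round 1 (the wife proposes): rejecting gives the husband an expected 0.5 × 100 = 50, so the wife offers 50, keeping 50.

50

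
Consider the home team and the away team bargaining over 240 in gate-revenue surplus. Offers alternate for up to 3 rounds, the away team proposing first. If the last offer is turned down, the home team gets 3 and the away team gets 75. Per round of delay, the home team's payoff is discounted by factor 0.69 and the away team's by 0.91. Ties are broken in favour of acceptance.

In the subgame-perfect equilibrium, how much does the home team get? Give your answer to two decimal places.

16.79

Round 3 (the away team proposes): the home team gets 3 if talks fail, so the away team offers 3 and keeps 237.
Round 2 (the home team proposes): the away team can get 237 next round, worth 0.91 × 237 = 215.67 now. The home team offers 215.67 and keeps 240 − 215.67 = 24.33.
Round 1 (the away team proposes): the home team can get 24.33 next round, worth 0.69 × 24.33 = 16.7877 now; the away team offers that and keeps 223.2123.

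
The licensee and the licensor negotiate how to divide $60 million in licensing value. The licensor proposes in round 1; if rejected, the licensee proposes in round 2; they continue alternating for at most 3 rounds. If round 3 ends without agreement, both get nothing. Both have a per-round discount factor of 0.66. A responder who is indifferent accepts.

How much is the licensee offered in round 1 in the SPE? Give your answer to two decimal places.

Work backward from the last round.
Round 3 (the licensor proposes): rejection yields 0 for the licensee; the licensor offers 0 and keeps 60.
Round 2 (the licensee proposes): the licensor can get 60 next round, worth 0.66 × 60 = 39.6 now; the licensee offers that and keeps 20.4.
Round 1 (the licensor proposes): the licensee can get 20.4 next round, worth 0.66 × 20.4 = 13.464 now. The licensor offers 13.464 and keeps 60 − 13.464 = 46.536.

13.46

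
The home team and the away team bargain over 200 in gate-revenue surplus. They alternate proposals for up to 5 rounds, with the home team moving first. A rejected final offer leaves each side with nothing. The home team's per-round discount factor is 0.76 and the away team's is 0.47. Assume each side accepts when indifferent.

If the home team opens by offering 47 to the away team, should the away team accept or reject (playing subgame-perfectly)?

Work out the away team's continuation value if the offer is rejected.
Round 5 (the home team proposes): rejection yields 0 for the away team; the home team offers 0 and keeps 200.
Round 4 (the away team proposes): the home team can get 200 next round, worth 0.76 × 200 = 152 now, so the away team offers 152, keeping 48.
Round 3 (the home team proposes): the away team can get 48 next round, worth 0.47 × 48 = 22.56 now. The home team offers 22.56 and keeps 200 − 22.56 = 177.44.
Round 2 (the away team proposes): the home team can get 177.44 next round, worth 0.76 × 177.44 = 134.8544 now; the away team offers that and keeps 65.1456.
So by rejecting in round 1, the away team gets 65.1456 next round, worth 0.47 × 65.1456 = 30.618432 now.
Offer 47 ≥ 30.618432, so the away team accepts.

Accept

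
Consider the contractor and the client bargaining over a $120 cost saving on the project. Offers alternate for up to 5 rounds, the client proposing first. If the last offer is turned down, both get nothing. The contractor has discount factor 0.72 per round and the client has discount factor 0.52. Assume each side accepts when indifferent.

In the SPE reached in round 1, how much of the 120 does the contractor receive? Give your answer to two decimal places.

Solve by backward induction from round 5.
Round 5 (the client proposes): the contractor will accept anything ≥ 0, so the client offers 0 and keeps 120.
Round 4 (the contractor proposes): the client can get 120 next round, worth 0.52 × 120 = 62.4 now; the contractor offers that and keeps 57.6.
Round 3 (the client proposes): the contractor can get 57.6 next round, worth 0.72 × 57.6 = 41.472 now. The client offers 41.472 and keeps 120 − 41.472 = 78.528.
Round 2 (the contractor proposes): the client can get 78.528 next round, worth 0.52 × 78.528 = 40.83456 now. The contractor offers 40.83456 and keeps 120 − 40.83456 = 79.16544.
Round 1 (the client proposes): the contractor can get 79.16544 next round, worth 0.72 × 79.16544 = 56.9991168 now, so the client offers 56.9991168, keeping 63.0008832.

57.00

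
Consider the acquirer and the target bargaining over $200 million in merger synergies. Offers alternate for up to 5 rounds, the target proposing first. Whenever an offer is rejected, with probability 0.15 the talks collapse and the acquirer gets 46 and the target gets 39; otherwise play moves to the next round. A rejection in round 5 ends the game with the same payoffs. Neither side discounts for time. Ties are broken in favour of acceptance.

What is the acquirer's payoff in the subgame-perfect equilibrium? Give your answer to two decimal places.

Round 5 (the target proposes): the acquirer gets 46 if talks fail, so the target offers 46 and keeps 154.
Round 4 (the acquirer proposes): rejecting gives the target an expected 0.85 × 154 + 0.15 × 39 = 136.75. The acquirer offers 136.75 and keeps 200 − 136.75 = 63.25.
Round 3 (the target proposes): rejecting gives the acquirer an expected 0.85 × 63.25 + 0.15 × 46 = 60.6625, so the target offers 60.6625, keeping 139.3375.
Round 2 (the acquirer proposes): rejecting gives the target an expected 0.85 × 139.3375 + 0.15 × 39 = 124.286875; the acquirer offers that and keeps 75.713125.
Round 1 (the target proposes): rejecting gives the acquirer an expected 0.85 × 75.713125 + 0.15 × 46 = 71.25615625, so the target offers 71.25615625, keeping 128.74384375.

71.26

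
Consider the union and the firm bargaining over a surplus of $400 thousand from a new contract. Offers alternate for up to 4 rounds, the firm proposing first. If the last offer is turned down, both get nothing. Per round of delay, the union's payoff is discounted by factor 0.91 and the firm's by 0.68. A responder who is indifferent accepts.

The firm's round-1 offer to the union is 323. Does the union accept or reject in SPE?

Work out the union's continuation value if the offer is rejected.
Round 4 (the union proposes): rejection yields 0 for the firm; the union offers 0 and keeps 400.
Round 3 (the firm proposes): the union can get 400 next round, worth 0.91 × 400 = 364 now; the firm offers that and keeps 36.
Round 2 (the union proposes): the firm can get 36 next round, worth 0.68 × 36 = 24.48 now; the union offers that and keeps 375.52.
So by rejecting in round 1, the union gets 375.52 next round, worth 0.91 × 375.52 = 341.7232 now.
Offer 323 < 341.7232, so the union rejects.

Reject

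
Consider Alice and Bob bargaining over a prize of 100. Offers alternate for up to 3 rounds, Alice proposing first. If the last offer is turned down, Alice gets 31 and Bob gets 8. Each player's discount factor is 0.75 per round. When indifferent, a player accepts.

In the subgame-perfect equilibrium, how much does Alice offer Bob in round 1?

23.25

Round 3 (Alice proposes): Bob gets 8 if talks fail, so Alice offers 8 and keeps 92.
Round 2 (Bob proposes): Alice can get 92 next round, worth 0.75 × 92 = 69 now. Bob offers 69 and keeps 100 − 69 = 31.
Round 1 (Alice proposes): Bob can get 31 next round, worth 0.75 × 31 = 23.25 now. Alice offers 23.25 and keeps 100 − 23.25 = 76.75.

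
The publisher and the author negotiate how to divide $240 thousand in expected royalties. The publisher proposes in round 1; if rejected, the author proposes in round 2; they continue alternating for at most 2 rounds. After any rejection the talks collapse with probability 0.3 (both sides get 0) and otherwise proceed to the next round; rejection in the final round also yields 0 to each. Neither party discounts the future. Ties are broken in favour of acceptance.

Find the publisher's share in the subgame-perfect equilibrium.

72

By backward induction:
Round 2 (the author proposes): the publisher will accept anything ≥ 0, so the author offers 0 and keeps 240.
Round 1 (the publisher proposes): rejecting gives the author an expected 0.7 × 240 = 168, so the publisher offers 168, keeping 72.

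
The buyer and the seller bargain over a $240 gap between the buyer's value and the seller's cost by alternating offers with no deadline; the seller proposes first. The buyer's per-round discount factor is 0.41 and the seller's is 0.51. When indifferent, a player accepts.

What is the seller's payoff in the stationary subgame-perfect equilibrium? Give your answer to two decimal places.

179.04

Let x be the seller's share when the seller proposes and y be the buyer's share when the buyer proposes.
The buyer accepts iff offered ≥ 0.41·y, so x = 240 − 0.41y. Symmetrically y = 240 − 0.51x.
Substituting: x = 240 − 0.41(240 − 0.51x), giving x(1 − 0.51·0.41) = 240(1 − 0.41).
So x = 240 × 0.59 / 0.7909 ≈ 179.0365, and the buyer receives 240 − x ≈ 60.9635.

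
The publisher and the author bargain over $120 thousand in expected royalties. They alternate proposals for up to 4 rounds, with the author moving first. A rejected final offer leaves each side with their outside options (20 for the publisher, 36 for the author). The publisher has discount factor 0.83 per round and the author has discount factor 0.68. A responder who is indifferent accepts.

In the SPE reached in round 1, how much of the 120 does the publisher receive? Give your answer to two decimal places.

Round 4 (the publisher proposes): the author gets 36 if talks fail, so the publisher offers 36 and keeps 84.
Round 3 (the author proposes): the publisher can get 84 next round, worth 0.83 × 84 = 69.72 now. The author offers 69.72 and keeps 120 − 69.72 = 50.28.
Round 2 (the publisher proposes): the author can get 50.28 next round, worth 0.68 × 50.28 = 34.1904 now; the publisher offers that and keeps 85.8096.
Round 1 (the author proposes): the publisher can get 85.8096 next round, worth 0.83 × 85.8096 = 71.221968 now. The author offers 71.221968 and keeps 120 − 71.221968 = 48.778032.

71.22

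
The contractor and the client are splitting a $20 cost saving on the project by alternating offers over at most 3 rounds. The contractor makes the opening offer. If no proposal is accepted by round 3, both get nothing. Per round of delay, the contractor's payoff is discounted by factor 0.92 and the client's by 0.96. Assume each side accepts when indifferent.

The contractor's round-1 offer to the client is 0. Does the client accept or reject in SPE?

Reject

Round 3 (the contractor proposes): the client will accept anything ≥ 0, so the contractor offers 0 and keeps 20.
Round 2 (the client proposes): the contractor can get 20 next round, worth 0.92 × 20 = 18.4 now. The client offers 18.4 and keeps 20 − 18.4 = 1.6.
So by rejecting in round 1, the client gets 1.6 next round, worth 0.96 × 1.6 = 1.536 now.
Offer 0 < 1.536, so the client rejects.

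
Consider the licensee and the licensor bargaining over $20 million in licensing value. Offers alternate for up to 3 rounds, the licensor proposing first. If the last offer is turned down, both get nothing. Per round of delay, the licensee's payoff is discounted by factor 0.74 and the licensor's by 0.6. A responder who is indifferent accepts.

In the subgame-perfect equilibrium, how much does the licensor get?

14.08

Round 3 (the licensor proposes): rejection yields 0 for the licensee; the licensor offers 0 and keeps 20.
Round 2 (the licensee proposes): the licensor can get 20 next round, worth 0.6 × 20 = 12 now. The licensee offers 12 and keeps 20 − 12 = 8.
Round 1 (the licensor proposes): the licensee can get 8 next round, worth 0.74 × 8 = 5.92 now. The licensor offers 5.92 and keeps 20 − 5.92 = 14.08.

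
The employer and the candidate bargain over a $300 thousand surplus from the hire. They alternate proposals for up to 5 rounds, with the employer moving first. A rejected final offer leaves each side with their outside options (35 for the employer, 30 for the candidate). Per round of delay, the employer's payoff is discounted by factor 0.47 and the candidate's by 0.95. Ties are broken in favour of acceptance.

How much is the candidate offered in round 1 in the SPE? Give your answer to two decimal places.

224.47

Round 5 (the employer proposes): the candidate gets 30 if talks fail, so the employer offers 30 and keeps 270.
Round 4 (the candidate proposes): the employer can get 270 next round, worth 0.47 × 270 = 126.9 now, so the candidate offers 126.9, keeping 173.1.
Round 3 (the employer proposes): the candidate can get 173.1 next round, worth 0.95 × 173.1 = 164.445 now, so the employer offers 164.445, keeping 135.555.
Round 2 (the candidate proposes): the employer can get 135.555 next round, worth 0.47 × 135.555 = 63.71085 now; the candidate offers that and keeps 236.28915.
Round 1 (the employer proposes): the candidate can get 236.28915 next round, worth 0.95 × 236.28915 = 224.4746925 now; the employer offers that and keeps 75.5253075.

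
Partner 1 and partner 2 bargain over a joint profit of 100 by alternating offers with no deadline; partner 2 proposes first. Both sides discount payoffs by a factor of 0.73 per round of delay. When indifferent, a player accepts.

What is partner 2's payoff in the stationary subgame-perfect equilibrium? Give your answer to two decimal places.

57.80

When partner 2 proposes, partner 1 accepts any offer worth at least 0.73 times what partner 1 would get by proposing next round; and vice versa.
This gives x = 100 − 0.73y and y = 100 − 0.73x, where x and y are each side's share when it proposes.
Hence (1 − 0.73·0.73)x = 100(1 − 0.73), i.e. 0.4671·x = 27.
x ≈ 57.8035; partner 1's share is 100 − x ≈ 42.1965.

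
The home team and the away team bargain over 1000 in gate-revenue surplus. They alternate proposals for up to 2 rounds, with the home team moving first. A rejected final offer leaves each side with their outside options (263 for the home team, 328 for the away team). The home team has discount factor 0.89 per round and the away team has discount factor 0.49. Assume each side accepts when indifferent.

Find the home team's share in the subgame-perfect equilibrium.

638.87

Round 2 (the away team proposes): the home team gets 263 if talks fail, so the away team offers 263 and keeps 737.
Round 1 (the home team proposes): the away team can get 737 next round, worth 0.49 × 737 = 361.13 now; the home team offers that and keeps 638.87.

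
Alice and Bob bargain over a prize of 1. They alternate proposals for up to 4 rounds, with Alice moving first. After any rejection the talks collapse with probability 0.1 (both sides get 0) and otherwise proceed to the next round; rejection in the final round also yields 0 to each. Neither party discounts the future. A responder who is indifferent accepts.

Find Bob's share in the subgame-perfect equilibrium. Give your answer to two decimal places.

By backward induction:
Round 4 (Bob proposes): rejection yields 0 for Alice; Bob offers 0 and keeps 1.
Round 3 (Alice proposes): rejecting gives Bob an expected 0.9 × 1 = 0.9. Alice offers 0.9 and keeps 1 − 0.9 = 0.1.
Round 2 (Bob proposes): rejecting gives Alice an expected 0.9 × 0.1 = 0.09. Bob offers 0.09 and keeps 1 − 0.09 = 0.91.
Round 1 (Alice proposes): rejecting gives Bob an expected 0.9 × 0.91 = 0.819; Alice offers that and keeps 0.181.

0.82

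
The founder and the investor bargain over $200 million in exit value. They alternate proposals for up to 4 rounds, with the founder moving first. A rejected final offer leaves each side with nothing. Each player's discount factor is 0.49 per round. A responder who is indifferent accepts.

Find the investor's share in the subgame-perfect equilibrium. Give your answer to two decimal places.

Round 4 (the investor proposes): the founder will accept anything ≥ 0, so the investor offers 0 and keeps 200.
Round 3 (the founder proposes): the investor can get 200 next round, worth 0.49 × 200 = 98 now; the founder offers that and keeps 102.
Round 2 (the investor proposes): the founder can get 102 next round, worth 0.49 × 102 = 49.98 now, so the investor offers 49.98, keeping 150.02.
Round 1 (the founder proposes): the investor can get 150.02 next round, worth 0.49 × 150.02 = 73.5098 now. The founder offers 73.5098 and keeps 200 − 73.5098 = 126.4902.

73.51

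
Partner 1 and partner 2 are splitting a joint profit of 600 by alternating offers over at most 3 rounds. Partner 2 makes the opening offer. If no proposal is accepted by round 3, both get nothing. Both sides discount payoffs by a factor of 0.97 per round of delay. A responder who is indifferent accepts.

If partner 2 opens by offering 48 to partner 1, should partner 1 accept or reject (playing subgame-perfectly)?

Accept

Work out partner 1's continuation value if the offer is rejected.
Round 3 (partner 2 proposes): rejection yields 0 for partner 1; partner 2 offers 0 and keeps 600.
Round 2 (partner 1 proposes): partner 2 can get 600 next round, worth 0.97 × 600 = 582 now, so partner 1 offers 582, keeping 18.
So by rejecting in round 1, partner 1 gets 18 next round, worth 0.97 × 18 = 17.46 now.
Offer 48 ≥ 17.46, so partner 1 accepts.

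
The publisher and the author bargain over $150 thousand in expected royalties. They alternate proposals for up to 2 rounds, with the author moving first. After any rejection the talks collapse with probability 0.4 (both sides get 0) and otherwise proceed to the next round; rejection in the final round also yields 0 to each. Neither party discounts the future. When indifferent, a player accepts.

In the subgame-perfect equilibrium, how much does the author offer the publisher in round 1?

By backward induction:
Round 2 (the publisher proposes): the author will accept anything ≥ 0, so the publisher offers 0 and keeps 150.
Round 1 (the author proposes): rejecting gives the publisher an expected 0.6 × 150 = 90, so the author offers 90, keeping 60.

90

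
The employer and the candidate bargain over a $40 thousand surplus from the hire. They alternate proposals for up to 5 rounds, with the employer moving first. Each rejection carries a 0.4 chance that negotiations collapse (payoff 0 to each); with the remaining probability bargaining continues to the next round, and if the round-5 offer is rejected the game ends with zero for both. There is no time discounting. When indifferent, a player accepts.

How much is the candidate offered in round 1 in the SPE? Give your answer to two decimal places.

Round 5 (the employer proposes): rejection yields 0 for the candidate; the employer offers 0 and keeps 40.
Round 4 (the candidate proposes): rejecting gives the employer an expected 0.6 × 40 = 24; the candidate offers that and keeps 16.
Round 3 (the employer proposes): rejecting gives the candidate an expected 0.6 × 16 = 9.6, so the employer offers 9.6, keeping 30.4.
Round 2 (the candidate proposes): rejecting gives the employer an expected 0.6 × 30.4 = 18.24; the candidate offers that and keeps 21.76.
Round 1 (the employer proposes): rejecting gives the candidate an expected 0.6 × 21.76 = 13.056. The employer offers 13.056 and keeps 40 − 13.056 = 26.944.

13.06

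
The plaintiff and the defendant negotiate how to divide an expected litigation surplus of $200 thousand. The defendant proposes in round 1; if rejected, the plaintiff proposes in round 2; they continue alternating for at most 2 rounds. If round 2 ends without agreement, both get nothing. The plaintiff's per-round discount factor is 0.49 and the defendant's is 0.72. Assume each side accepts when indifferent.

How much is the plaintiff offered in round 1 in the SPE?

98

Round 2 (the plaintiff proposes): the defendant will accept anything ≥ 0, so the plaintiff offers 0 and keeps 200.
Round 1 (the defendant proposes): the plaintiff can get 200 next round, worth 0.49 × 200 = 98 now. The defendant offers 98 and keeps 200 − 98 = 102.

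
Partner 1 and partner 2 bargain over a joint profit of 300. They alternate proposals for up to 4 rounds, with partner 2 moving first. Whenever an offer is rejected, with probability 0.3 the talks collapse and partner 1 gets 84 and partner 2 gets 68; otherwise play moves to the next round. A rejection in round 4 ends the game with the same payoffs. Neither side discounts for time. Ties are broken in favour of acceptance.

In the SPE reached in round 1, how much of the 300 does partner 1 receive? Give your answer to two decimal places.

Round 4 (partner 1 proposes): partner 2 gets 68 if talks fail, so partner 1 offers 68 and keeps 232.
Round 3 (partner 2 proposes): rejecting gives partner 1 an expected 0.7 × 232 + 0.3 × 84 = 187.6, so partner 2 offers 187.6, keeping 112.4.
Round 2 (partner 1 proposes): rejecting gives partner 2 an expected 0.7 × 112.4 + 0.3 × 68 = 99.08; partner 1 offers that and keeps 200.92.
Round 1 (partner 2 proposes): rejecting gives partner 1 an expected 0.7 × 200.92 + 0.3 × 84 = 165.844; partner 2 offers that and keeps 134.156.

165.84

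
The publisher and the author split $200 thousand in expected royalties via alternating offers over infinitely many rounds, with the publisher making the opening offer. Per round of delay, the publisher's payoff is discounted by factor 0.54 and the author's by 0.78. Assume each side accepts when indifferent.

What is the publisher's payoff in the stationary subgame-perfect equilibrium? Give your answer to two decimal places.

When the publisher proposes, the author accepts any offer worth at least 0.78 times what the author would get by proposing next round; and vice versa.
This gives x = 200 − 0.78y and y = 200 − 0.54x, where x and y are each side's share when it proposes.
Hence (1 − 0.78·0.54)x = 200(1 − 0.78), i.e. 0.5788·x = 44.
x ≈ 76.0194; the author's share is 200 − x ≈ 123.9806.

76.02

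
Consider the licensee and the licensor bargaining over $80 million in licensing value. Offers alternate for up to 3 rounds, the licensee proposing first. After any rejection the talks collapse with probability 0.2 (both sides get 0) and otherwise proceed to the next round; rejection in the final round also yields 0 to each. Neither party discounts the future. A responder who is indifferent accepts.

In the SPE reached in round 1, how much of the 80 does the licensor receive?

By backward induction:
Round 3 (the licensee proposes): the licensor will accept anything ≥ 0, so the licensee offers 0 and keeps 80.
Round 2 (the licensor proposes): rejecting gives the licensee an expected 0.8 × 80 = 64; the licensor offers that and keeps 16.
Round 1 (the licensee proposes): rejecting gives the licensor an expected 0.8 × 16 = 12.8. The licensee offers 12.8 and keeps 80 − 12.8 = 67.2.

12.8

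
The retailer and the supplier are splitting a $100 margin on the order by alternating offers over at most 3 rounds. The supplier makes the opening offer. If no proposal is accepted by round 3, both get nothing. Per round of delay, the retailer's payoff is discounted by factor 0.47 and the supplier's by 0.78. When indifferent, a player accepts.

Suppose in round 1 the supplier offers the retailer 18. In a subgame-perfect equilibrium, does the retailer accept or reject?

Accept

Round 3 (the supplier proposes): the retailer will accept anything ≥ 0, so the supplier offers 0 and keeps 100.
Round 2 (the retailer proposes): the supplier can get 100 next round, worth 0.78 × 100 = 78 now. The retailer offers 78 and keeps 100 − 78 = 22.
So by rejecting in round 1, the retailer gets 22 next round, worth 0.47 × 22 = 10.34 now.
Offer 18 ≥ 10.34, so the retailer accepts.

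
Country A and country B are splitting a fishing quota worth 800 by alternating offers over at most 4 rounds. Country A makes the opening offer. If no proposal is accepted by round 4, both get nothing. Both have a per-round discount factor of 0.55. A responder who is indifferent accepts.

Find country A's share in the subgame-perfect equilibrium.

Solve by backward induction from round 4.
Round 4 (country B proposes): country A will accept anything ≥ 0, so country B offers 0 and keeps 800.
Round 3 (country A proposes): country B can get 800 next round, worth 0.55 × 800 = 440 now, so country A offers 440, keeping 360.
Round 2 (country B proposes): country A can get 360 next round, worth 0.55 × 360 = 198 now; country B offers that and keeps 602.
Round 1 (country A proposes): country B can get 602 next round, worth 0.55 × 602 = 331.1 now; country A offers that and keeps 468.9.

468.9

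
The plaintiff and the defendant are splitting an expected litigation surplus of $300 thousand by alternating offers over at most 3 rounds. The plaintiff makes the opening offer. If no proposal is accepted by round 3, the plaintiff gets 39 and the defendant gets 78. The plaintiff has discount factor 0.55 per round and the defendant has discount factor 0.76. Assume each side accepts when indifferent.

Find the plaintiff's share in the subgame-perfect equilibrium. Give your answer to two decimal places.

164.80

By backward induction:
Round 3 (the plaintiff proposes): the defendant gets 78 if talks fail, so the plaintiff offers 78 and keeps 222.
Round 2 (the defendant proposes): the plaintiff can get 222 next round, worth 0.55 × 222 = 122.1 now. The defendant offers 122.1 and keeps 300 − 122.1 = 177.9.
Round 1 (the plaintiff proposes): the defendant can get 177.9 next round, worth 0.76 × 177.9 = 135.204 now. The plaintiff offers 135.204 and keeps 300 − 135.204 = 164.796.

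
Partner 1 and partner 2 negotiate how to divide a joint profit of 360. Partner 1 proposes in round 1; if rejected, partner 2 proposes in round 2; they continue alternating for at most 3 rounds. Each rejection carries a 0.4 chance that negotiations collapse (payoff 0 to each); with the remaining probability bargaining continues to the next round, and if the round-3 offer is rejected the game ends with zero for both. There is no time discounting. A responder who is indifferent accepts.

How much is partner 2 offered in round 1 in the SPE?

Round 3 (partner 1 proposes): partner 2 will accept anything ≥ 0, so partner 1 offers 0 and keeps 360.
Round 2 (partner 2 proposes): rejecting gives partner 1 an expected 0.6 × 360 = 216. Partner 2 offers 216 and keeps 360 − 216 = 144.
Round 1 (partner 1 proposes): rejecting gives partner 2 an expected 0.6 × 144 = 86.4, so partner 1 offers 86.4, keeping 273.6.

86.4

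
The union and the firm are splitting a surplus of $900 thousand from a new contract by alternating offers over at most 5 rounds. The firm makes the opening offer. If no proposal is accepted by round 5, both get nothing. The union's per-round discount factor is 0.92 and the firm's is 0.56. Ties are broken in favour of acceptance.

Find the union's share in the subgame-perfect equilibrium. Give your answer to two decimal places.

Round 5 (the firm proposes): rejection yields 0 for the union; the firm offers 0 and keeps 900.
Round 4 (the union proposes): the firm can get 900 next round, worth 0.56 × 900 = 504 now; the union offers that and keeps 396.
Round 3 (the firm proposes): the union can get 396 next round, worth 0.92 × 396 = 364.32 now, so the firm offers 364.32, keeping 535.68.
Round 2 (the union proposes): the firm can get 535.68 next round, worth 0.56 × 535.68 = 299.9808 now, so the union offers 299.9808, keeping 600.0192.
Round 1 (the firm proposes): the union can get 600.0192 next round, worth 0.92 × 600.0192 = 552.017664 now. The firm offers 552.017664 and keeps 900 − 552.017664 = 347.982336.

552.02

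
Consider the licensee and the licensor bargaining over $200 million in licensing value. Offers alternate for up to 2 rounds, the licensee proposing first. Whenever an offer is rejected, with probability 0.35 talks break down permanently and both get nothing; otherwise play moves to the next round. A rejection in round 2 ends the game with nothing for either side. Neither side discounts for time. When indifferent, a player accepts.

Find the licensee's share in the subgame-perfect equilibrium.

Round 2 (the licensor proposes): the licensee will accept anything ≥ 0, so the licensor offers 0 and keeps 200.
Round 1 (the licensee proposes): rejecting gives the licensor an expected 0.65 × 200 = 130. The licensee offers 130 and keeps 200 − 130 = 70.

70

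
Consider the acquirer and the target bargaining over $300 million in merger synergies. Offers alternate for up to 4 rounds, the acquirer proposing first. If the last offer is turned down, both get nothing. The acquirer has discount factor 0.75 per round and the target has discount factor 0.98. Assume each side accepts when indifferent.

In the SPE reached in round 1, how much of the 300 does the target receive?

Round 4 (the target proposes): rejection yields 0 for the acquirer; the target offers 0 and keeps 300.
Round 3 (the acquirer proposes): the target can get 300 next round, worth 0.98 × 300 = 294 now; the acquirer offers that and keeps 6.
Round 2 (the target proposes): the acquirer can get 6 next round, worth 0.75 × 6 = 4.5 now; the target offers that and keeps 295.5.
Round 1 (the acquirer proposes): the target can get 295.5 next round, worth 0.98 × 295.5 = 289.59 now. The acquirer offers 289.59 and keeps 300 − 289.59 = 10.41.

289.59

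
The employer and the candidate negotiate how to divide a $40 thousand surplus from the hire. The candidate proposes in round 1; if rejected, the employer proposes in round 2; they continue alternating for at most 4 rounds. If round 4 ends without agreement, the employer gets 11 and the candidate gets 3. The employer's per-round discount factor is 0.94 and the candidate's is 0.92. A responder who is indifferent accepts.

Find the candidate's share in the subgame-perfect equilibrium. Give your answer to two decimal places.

Round 4 (the employer proposes): the candidate gets 3 if talks fail, so the employer offers 3 and keeps 37.
Round 3 (the candidate proposes): the employer can get 37 next round, worth 0.94 × 37 = 34.78 now. The candidate offers 34.78 and keeps 40 − 34.78 = 5.22.
Round 2 (the employer proposes): the candidate can get 5.22 next round, worth 0.92 × 5.22 = 4.8024 now; the employer offers that and keeps 35.1976.
Round 1 (the candidate proposes): the employer can get 35.1976 next round, worth 0.94 × 35.1976 = 33.085744 now; the candidate offers that and keeps 6.914256.

6.91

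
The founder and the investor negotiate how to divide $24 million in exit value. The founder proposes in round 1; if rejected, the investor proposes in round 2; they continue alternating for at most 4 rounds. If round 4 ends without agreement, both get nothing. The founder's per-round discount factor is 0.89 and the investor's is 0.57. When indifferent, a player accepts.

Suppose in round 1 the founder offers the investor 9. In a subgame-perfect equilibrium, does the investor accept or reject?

Work out the investor's continuation value if the offer is rejected.
Round 4 (the investor proposes): rejection yields 0 for the founder; the investor offers 0 and keeps 24.
Round 3 (the founder proposes): the investor can get 24 next round, worth 0.57 × 24 = 13.68 now; the founder offers that and keeps 10.32.
Round 2 (the investor proposes): the founder can get 10.32 next round, worth 0.89 × 10.32 = 9.1848 now; the investor offers that and keeps 14.8152.
So by rejecting in round 1, the investor gets 14.8152 next round, worth 0.57 × 14.8152 = 8.444664 now.
Offer 9 ≥ 8.444664, so the investor accepts.

Accept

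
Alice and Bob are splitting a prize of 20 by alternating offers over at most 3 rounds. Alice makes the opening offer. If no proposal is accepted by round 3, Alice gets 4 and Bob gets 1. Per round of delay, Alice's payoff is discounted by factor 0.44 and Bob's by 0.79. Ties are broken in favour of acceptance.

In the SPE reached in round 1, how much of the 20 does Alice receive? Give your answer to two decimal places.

Round 3 (Alice proposes): Bob gets 1 if talks fail, so Alice offers 1 and keeps 19.
Round 2 (Bob proposes): Alice can get 19 next round, worth 0.44 × 19 = 8.36 now, so Bob offers 8.36, keeping 11.64.
Round 1 (Alice proposes): Bob can get 11.64 next round, worth 0.79 × 11.64 = 9.1956 now, so Alice offers 9.1956, keeping 10.8044.

10.80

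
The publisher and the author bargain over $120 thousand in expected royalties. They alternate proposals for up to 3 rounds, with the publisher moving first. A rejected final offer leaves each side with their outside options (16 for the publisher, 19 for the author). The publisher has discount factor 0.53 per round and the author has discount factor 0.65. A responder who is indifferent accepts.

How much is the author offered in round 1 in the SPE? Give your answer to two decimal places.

43.21

Round 3 (the publisher proposes): the author gets 19 if talks fail, so the publisher offers 19 and keeps 101.
Round 2 (the author proposes): the publisher can get 101 next round, worth 0.53 × 101 = 53.53 now, so the author offers 53.53, keeping 66.47.
Round 1 (the publisher proposes): the author can get 66.47 next round, worth 0.65 × 66.47 = 43.2055 now. The publisher offers 43.2055 and keeps 120 − 43.2055 = 76.7945.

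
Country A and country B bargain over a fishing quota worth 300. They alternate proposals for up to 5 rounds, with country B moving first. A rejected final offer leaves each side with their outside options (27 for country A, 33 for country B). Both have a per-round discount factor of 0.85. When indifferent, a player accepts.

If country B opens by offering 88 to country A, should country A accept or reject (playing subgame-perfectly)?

Round 5 (country B proposes): country A gets 27 if talks fail, so country B offers 27 and keeps 273.
Round 4 (country A proposes): country B can get 273 next round, worth 0.85 × 273 = 232.05 now, so country A offers 232.05, keeping 67.95.
Round 3 (country B proposes): country A can get 67.95 next round, worth 0.85 × 67.95 = 57.7575 now, so country B offers 57.7575, keeping 242.2425.
Round 2 (country A proposes): country B can get 242.2425 next round, worth 0.85 × 242.2425 = 205.906125 now, so country A offers 205.906125, keeping 94.093875.
So by rejecting in round 1, country A gets 94.093875 next round, worth 0.85 × 94.093875 = 79.97979375 now.
Offer 88 ≥ 79.97979375, so country A accepts.

Accept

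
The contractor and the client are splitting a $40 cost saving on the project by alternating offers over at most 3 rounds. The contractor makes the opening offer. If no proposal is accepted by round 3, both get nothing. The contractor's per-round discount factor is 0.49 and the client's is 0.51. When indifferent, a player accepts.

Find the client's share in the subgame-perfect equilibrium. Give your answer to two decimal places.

10.40

Round 3 (the contractor proposes): the client will accept anything ≥ 0, so the contractor offers 0 and keeps 40.
Round 2 (the client proposes): the contractor can get 40 next round, worth 0.49 × 40 = 19.6 now; the client offers that and keeps 20.4.
Round 1 (the contractor proposes): the client can get 20.4 next round, worth 0.51 × 20.4 = 10.404 now; the contractor offers that and keeps 29.596.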